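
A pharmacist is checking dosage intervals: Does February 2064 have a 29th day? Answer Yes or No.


Year: 2064
Divisible by 4? 2064 / 4 = 516.0 -> Yes
Divisible by 100? 2064 / 100 = 20.64 -> No
Divisible by 4 but not 100, so it IS a leap year

Yes


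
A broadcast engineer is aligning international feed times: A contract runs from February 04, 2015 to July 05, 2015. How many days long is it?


Start date: 2015-02-04
End date: 2015-07-05
Feb 2015: +25 days
Mar 2015: +31 days
Apr 2015: +30 days
... (3 more months)
Total: 151 days

151


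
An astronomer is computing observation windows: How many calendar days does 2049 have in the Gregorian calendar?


Year: 2049
Check leap year rules:
Divisible by 4? No
2049 is not a leap year
Days: 365

365


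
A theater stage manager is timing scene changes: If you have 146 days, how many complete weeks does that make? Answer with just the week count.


Total days: 146
Days per week: 7
Division: 146 / 7 = 20 remainder 6
Complete weeks: 20
Remaining days: 6

20


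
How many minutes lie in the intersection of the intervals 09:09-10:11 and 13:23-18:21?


Interval A: [549, 611] minutes from midnight
Interval B: [803, 1101] minutes from midnight
Overlap start = max(549, 803) = 803
Overlap end = min(611, 1101) = 611
End <= start, so the intervals do not overlap: 0 minutes

0


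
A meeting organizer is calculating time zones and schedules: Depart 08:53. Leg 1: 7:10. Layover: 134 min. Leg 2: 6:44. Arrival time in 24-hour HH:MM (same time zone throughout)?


Depart: 08:53
Leg 1: +430 min -> 16:03
Layover: +134 min -> 18:17
Leg 2: +404 min -> 01:01
Total travel: 968 minutes = 16h 8m
Arrival: 01:01

01:01


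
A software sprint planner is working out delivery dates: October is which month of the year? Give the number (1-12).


Calendar month order:
9. September
10. October <--
11. November
October is month number 10

10


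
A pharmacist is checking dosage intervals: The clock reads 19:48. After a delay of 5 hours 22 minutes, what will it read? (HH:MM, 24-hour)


Start time: 19:48
Adding: 5 hours 22 minutes
Minutes: 48 + 22 = 70
Minute overflow: 70 >= 60, so carry 1 hour, minutes = 10
Hours: 19 + 5 + 1 = 25
Hour wraparound: 25 mod 24 = 1
Result: 01:10

01:10


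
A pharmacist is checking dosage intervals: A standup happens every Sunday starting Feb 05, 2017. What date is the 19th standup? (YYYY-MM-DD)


First occurrence: 2017-02-05 (occurrence 1)
Each occurrence is 7 days after the previous.
Occurrence 19 is 18 weeks after the first.
18 weeks = 126 days
2017-02-05 + 126 days = 2017-06-11

2017-06-11


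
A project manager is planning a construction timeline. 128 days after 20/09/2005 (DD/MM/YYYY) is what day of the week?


Start: 2005-09-20 (Tuesday)
Step 1 - find target date: add 128 days
  2005-09-20 + 128 days = 2006-01-26
Step 2 - day of week:
  128 mod 7 = 2
  Tuesday + 2 days -> Thursday
Result: Thursday (2006-01-26)

Thursday


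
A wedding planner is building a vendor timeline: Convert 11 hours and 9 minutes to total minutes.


Hours: 11
Minutes: 9
Convert hours to minutes: 11 x 60 = 660
Add remaining minutes: 660 + 9 = 669

669


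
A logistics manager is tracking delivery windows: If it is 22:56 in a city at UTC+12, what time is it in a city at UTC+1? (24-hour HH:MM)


Local time: 22:56 at UTC+12 (offset 12h)
Target zone: UTC+1 (offset 1h)
Difference: 1 - (12) = -11 hours
Calculation: 22 + (-11) = 11
Result: 11:56

11:56


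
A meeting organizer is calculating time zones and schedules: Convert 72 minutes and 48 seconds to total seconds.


Minutes: 72
Extra seconds: 48
Seconds per minute: 60
Minutes to seconds: 72 x 60 = 4320
Total: 4320 + 48 = 4368

4368


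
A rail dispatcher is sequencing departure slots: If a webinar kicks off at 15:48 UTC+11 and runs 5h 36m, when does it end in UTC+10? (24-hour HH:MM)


Start: 15:48 in UTC+11
Step 1 - add duration:
  minutes: 48 + 36 = 84 (carry 1h)
  hours: 15 + 5 + 1 = 21
  end in UTC+11: 21:24
Step 2 - convert UTC+11 -> UTC+10:
  offset difference: 10 - (11) = -1 hours
  21 + (-1) = 20 -> mod 24 = 20
Result: 20:24 in UTC+10

20:24


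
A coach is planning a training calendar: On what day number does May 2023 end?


Month: May
Year: 2023
May is a 31-day month
Total: 31 days

31


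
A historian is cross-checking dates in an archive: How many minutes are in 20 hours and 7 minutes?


Hours: 20
Extra minutes: 7
Minutes per hour: 60
Hours to minutes: 20 x 60 = 1200
Total: 1200 + 7 = 1207

1207


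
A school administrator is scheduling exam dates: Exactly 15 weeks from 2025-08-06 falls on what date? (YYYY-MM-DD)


Start: 2025-08-06
Weeks to add: 15
Convert to days: 15 x 7 = 105 days
Add 105 days to 2025-08-06
Result: 2025-11-19

2025-11-19


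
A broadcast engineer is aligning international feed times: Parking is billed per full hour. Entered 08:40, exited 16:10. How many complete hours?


Start: 08:40
End: 16:10
Hour difference: 16 - 8 = 8 hours
Minute difference: 10 - 40 = -30 minutes
Total minutes: 450
Complete hours: 450 / 60 = 7 (remainder 30)

7


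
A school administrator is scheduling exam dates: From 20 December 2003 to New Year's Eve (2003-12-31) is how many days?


Start: December 20, 2003
End: December 31, 2003
Days left in December: 11
Total: 11 days

11


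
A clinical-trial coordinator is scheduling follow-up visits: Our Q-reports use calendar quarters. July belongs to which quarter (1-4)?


Month: July (month 7)
Q1: January-March (months 1-3)
Q2: April-June (months 4-6)
Q3: July-September (months 7-9)
Q4: October-December (months 10-12)
Month 7 falls in Q3

3


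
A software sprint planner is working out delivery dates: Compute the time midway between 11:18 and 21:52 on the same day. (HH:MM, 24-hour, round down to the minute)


Start time: 11:18 = 678 minutes from midnight
End time: 21:52 = 1312 minutes from midnight
Sum: 678 + 1312 = 1990
Midpoint: 1990 / 2 = 995 minutes
Convert: 995 / 60 = 16 hours, 35 minutes
Result: 16:35

16:35


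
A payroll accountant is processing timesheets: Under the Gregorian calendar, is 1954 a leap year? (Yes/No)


Year: 1954
Divisible by 4? 1954 / 4 = 488.5 -> No
Not divisible by 4, so NOT a leap year

No


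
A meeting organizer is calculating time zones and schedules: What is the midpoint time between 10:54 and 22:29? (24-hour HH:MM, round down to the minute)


Start time: 10:54 = 654 minutes from midnight
End time: 22:29 = 1349 minutes from midnight
Sum: 654 + 1349 = 2003
Midpoint: 2003 / 2 = 1001 minutes
Convert: 1001 / 60 = 16 hours, 41 minutes
Result: 16:41

16:41


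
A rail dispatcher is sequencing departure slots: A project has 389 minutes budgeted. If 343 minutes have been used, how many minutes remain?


Total budget: 389 minutes
Time used: 343 minutes
Remaining: 389 - 343 = 46 minutes
Percent used: 88.2%
Percent remaining: 11.8%

46


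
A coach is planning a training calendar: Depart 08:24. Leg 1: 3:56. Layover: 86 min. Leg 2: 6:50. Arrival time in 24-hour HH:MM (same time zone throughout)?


Depart: 08:24
Leg 1: +236 min -> 12:20
Layover: +86 min -> 13:46
Leg 2: +410 min -> 20:36
Total travel: 732 minutes = 12h 12m
Arrival: 20:36

20:36


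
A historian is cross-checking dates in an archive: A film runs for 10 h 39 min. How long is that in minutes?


Hours: 10
Minutes: 39
Convert hours to minutes: 10 x 60 = 600
Add remaining minutes: 600 + 39 = 639

639


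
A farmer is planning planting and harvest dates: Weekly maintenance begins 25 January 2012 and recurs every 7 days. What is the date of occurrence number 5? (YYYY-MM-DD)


First occurrence: 2012-01-25 (occurrence 1)
Each occurrence is 7 days after the previous.
Occurrence 5 is 4 weeks after the first.
4 weeks = 28 days
2012-01-25 + 28 days = 2012-02-22

2012-02-22


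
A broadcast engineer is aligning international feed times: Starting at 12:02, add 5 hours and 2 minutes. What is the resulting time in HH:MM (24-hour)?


Start time: 12:02
Adding: 5 hours 2 minutes
Minutes: 2 + 2 = 4
Hours: 12 + 5 + 0 = 17
Result: 17:04

17:04


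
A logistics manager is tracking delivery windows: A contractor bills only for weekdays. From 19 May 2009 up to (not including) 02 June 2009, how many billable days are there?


Start: 2009-05-19 (Tuesday)
End (exclusive): 2009-06-02 (Tuesday)
Total calendar days: 14
Full weeks: 14 // 7 = 2 -> 10 weekdays
Remaining 0 days starting on Tuesday:
Total business days: 10 + 0 = 10

10


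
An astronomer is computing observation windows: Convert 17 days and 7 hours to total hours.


Days: 17
Extra hours: 7
Hours per day: 24
Days to hours: 17 x 24 = 408
Total: 408 + 7 = 415

415


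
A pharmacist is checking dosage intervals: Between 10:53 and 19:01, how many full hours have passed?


Start: 10:53
End: 19:01
Hour difference: 19 - 10 = 9 hours
Minute difference: 1 - 53 = -52 minutes
Total minutes: 488
Complete hours: 488 / 60 = 8 (remainder 8)

8


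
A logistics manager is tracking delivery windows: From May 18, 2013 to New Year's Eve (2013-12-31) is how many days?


Start: May 18, 2013
End: December 31, 2013
Days left in May: 13
June: 30
July: 31
August: 31
September: 30
... plus remaining months
Sum of remaining months: 214
Total: 13 + 214 = 227

227


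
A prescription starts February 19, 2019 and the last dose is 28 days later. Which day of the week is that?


Start: 2019-02-19 (Tuesday)
Step 1 - find target date: add 28 days
  2019-02-19 + 28 days = 2019-03-19
Step 2 - day of week:
  28 mod 7 = 0
  Tuesday + 0 days -> Tuesday
Result: Tuesday (2019-03-19)

Tuesday


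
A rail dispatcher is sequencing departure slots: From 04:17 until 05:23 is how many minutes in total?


Start time: 04:17 = 257 minutes from midnight
End time: 05:23 = 323 minutes from midnight
Difference: 323 - 257 = 66 minutes
That is 1 hours and 6 minutes

66


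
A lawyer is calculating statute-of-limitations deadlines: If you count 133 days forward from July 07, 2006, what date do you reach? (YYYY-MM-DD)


Start: 2006-07-07
Adding 133 days
Days remaining in July: 24
After July: 109 days still to add
August 2006: 31 days, 78 remaining
September 2006: 30 days, 48 remaining
October 2006: 31 days, 17 remaining
November 2006 has 30 days, need 17
Result: 2006-11-17

2006-11-17


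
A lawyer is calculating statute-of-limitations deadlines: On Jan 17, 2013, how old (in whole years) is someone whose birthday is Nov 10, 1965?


Birth: 1965-11-10
Reference: 2013-01-17
Year difference: 2013 - 1965 = 48
Has birthday (11-10) occurred by 01-17? No
Birthday not yet reached this year -> subtract 1
Age in full years: 47

47


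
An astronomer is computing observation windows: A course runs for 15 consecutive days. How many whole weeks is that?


Total days: 15
Days per week: 7
Division: 15 / 7 = 2 remainder 1
Complete weeks: 2
Remaining days: 1

2


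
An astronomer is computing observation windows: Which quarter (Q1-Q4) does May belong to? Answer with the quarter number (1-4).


Month: May (month 5)
Q1: January-March (months 1-3)
Q2: April-June (months 4-6)
Q3: July-September (months 7-9)
Q4: October-December (months 10-12)
Month 5 falls in Q2

2


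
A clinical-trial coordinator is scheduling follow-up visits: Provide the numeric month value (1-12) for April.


Calendar month order:
3. March
4. April <--
5. May
April is month number 4

4


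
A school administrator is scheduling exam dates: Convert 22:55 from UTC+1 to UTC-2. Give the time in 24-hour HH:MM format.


Local time: 22:55 at UTC+1 (offset 1h)
Target zone: UTC-2 (offset -2h)
Difference: -2 - (1) = -3 hours
Calculation: 22 + (-3) = 19
Result: 19:55

19:55


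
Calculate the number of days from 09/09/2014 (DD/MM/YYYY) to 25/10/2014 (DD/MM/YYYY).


Start date: 2014-09-09
End date: 2014-10-25
Sep 2014: +22 days
Oct 2014: +24 days
Total: 46 days

46


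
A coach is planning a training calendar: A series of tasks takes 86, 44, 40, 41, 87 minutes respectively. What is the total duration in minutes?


Durations: 86, 44, 40, 41, 87
Running sum: 86
+ 44 = 130
+ 40 = 170
+ 41 = 211
+ 87 = 298
Total duration: 298 minutes
That is 4 hours and 58 minutes

298


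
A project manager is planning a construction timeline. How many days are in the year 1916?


Year: 1916
Check leap year rules:
Divisible by 4? Yes
Divisible by 100? No
1916 is a leap year
Days: 366

366


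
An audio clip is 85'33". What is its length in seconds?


Minutes: 85
Seconds: 33
Convert minutes to seconds: 85 x 60 = 5100
Add remaining seconds: 5100 + 33 = 5133

5133


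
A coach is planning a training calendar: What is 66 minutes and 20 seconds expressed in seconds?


Minutes: 66
Extra seconds: 20
Seconds per minute: 60
Minutes to seconds: 66 x 60 = 3960
Total: 3960 + 20 = 3980

3980


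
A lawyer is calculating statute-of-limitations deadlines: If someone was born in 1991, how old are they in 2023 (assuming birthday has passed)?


Birth year: 1991
Current year: 2023
Age = current year - birth year
Age = 2023 - 1991 = 32

32


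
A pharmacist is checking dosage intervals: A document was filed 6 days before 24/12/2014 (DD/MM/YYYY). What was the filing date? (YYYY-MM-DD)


Start: 2014-12-24
Subtracting 6 days
Days already passed in December: 24
Result: 2014-12-18

2014-12-18


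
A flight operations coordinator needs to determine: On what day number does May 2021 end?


Month: May
Year: 2021
May is a 31-day month
Total: 31 days

31


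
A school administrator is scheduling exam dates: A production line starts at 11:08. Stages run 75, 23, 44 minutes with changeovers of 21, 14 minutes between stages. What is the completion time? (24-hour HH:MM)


Start: 11:08 = 668 min from midnight
  after task 1 (75 min): 12:23
  after break (21 min): 12:44
  after task 2 (23 min): 13:07
  after break (14 min): 13:21
  after task 3 (44 min): 14:05
Total elapsed: 177 minutes
End time: 14:05

14:05


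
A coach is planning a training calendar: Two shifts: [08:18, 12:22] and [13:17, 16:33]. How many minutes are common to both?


Interval A: [498, 742] minutes from midnight
Interval B: [797, 993] minutes from midnight
Overlap start = max(498, 797) = 797
Overlap end = min(742, 993) = 742
End <= start, so the intervals do not overlap: 0 minutes

0


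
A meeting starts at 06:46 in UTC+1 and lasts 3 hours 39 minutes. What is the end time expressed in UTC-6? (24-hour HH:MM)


Start: 06:46 in UTC+1
Step 1 - add duration:
  minutes: 46 + 39 = 85 (carry 1h)
  hours: 6 + 3 + 1 = 10
  end in UTC+1: 10:25
Step 2 - convert UTC+1 -> UTC-6:
  offset difference: -6 - (1) = -7 hours
  10 + (-7) = 3 -> mod 24 = 3
Result: 03:25 in UTC-6

03:25


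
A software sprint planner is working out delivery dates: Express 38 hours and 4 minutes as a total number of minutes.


Hours: 38
Extra minutes: 4
Minutes per hour: 60
Hours to minutes: 38 x 60 = 2280
Total: 2280 + 4 = 2284

2284


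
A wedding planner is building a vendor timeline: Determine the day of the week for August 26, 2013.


Date: 2013-08-26
January 1, 2013 is a Tuesday
Day of year: 238
Offset from Jan 1: 237 days
237 mod 7 = 6
Result: Monday

Monday


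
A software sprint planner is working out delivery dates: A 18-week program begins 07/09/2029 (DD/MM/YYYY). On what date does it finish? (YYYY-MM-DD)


Start: 2029-09-07
Weeks to add: 18
Convert to days: 18 x 7 = 126 days
Add 126 days to 2029-09-07
Result: 2030-01-11

2030-01-11


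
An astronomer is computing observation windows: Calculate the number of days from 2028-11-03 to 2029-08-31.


Start date: 2028-11-03
End date: 2029-08-31
Nov 2028: +28 days
Dec 2028: +31 days
Jan 2029: +31 days
... (7 more months)
Total: 301 days

301


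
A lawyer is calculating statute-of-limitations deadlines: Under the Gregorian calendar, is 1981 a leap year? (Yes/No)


Year: 1981
Divisible by 4? 1981 / 4 = 495.25 -> No
Not divisible by 4, so NOT a leap year

No


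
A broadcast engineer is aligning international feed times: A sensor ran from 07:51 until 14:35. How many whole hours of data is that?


Start: 07:51
End: 14:35
Hour difference: 14 - 7 = 7 hours
Minute difference: 35 - 51 = -16 minutes
Total minutes: 404
Complete hours: 404 / 60 = 6 (remainder 44)

6


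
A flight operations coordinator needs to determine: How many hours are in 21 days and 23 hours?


Days: 21
Extra hours: 23
Hours per day: 24
Days to hours: 21 x 24 = 504
Total: 504 + 23 = 527

527


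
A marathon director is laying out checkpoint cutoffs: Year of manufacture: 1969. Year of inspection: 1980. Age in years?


Birth year: 1969
Current year: 1980
Age = current year - birth year
Age = 1980 - 1969 = 11

11


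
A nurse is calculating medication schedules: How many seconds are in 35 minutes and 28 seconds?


Minutes: 35
Extra seconds: 28
Seconds per minute: 60
Minutes to seconds: 35 x 60 = 2100
Total: 2100 + 28 = 2128

2128


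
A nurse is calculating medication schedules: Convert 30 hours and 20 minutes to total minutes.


Hours: 30
Extra minutes: 20
Minutes per hour: 60
Hours to minutes: 30 x 60 = 1800
Total: 1800 + 20 = 1820

1820


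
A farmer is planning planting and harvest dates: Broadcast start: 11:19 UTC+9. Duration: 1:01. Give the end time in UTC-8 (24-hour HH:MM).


Start: 11:19 in UTC+9
Step 1 - add duration:
  minutes: 19 + 1 = 20
  hours: 11 + 1 + 0 = 12
  end in UTC+9: 12:20
Step 2 - convert UTC+9 -> UTC-8:
  offset difference: -8 - (9) = -17 hours
  12 + (-17) = -5 -> mod 24 = 19
Result: 19:20 in UTC-8

19:20


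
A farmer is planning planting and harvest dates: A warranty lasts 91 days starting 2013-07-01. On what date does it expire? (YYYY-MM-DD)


Start: 2013-07-01
Adding 91 days
Days remaining in July: 30
After July: 61 days still to add
August 2013: 31 days, 30 remaining
September 2013 has 30 days, need 30
Result: 2013-09-30

2013-09-30


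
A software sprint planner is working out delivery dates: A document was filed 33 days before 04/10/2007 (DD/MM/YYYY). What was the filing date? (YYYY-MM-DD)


Start: 2007-10-04
Subtracting 33 days
Days already passed in October: 4
After going back through October: 29 more days to subtract
September 2007 has 30 days, need 29
Result: 2007-09-01

2007-09-01


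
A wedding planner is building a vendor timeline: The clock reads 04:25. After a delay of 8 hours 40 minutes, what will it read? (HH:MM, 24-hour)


Start time: 04:25
Adding: 8 hours 40 minutes
Minutes: 25 + 40 = 65
Minute overflow: 65 >= 60, so carry 1 hour, minutes = 5
Hours: 4 + 8 + 1 = 13
Result: 13:05

13:05


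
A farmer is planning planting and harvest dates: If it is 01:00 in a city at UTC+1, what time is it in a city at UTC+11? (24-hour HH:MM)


Local time: 01:00 at UTC+1 (offset 1h)
Target zone: UTC+11 (offset 11h)
Difference: 11 - (1) = 10 hours
Calculation: 1 + (10) = 11
Result: 11:00

11:00


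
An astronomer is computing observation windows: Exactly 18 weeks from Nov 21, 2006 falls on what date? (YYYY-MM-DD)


Start: 2006-11-21
Weeks to add: 18
Convert to days: 18 x 7 = 126 days
Add 126 days to 2006-11-21
Result: 2007-03-27

2007-03-27


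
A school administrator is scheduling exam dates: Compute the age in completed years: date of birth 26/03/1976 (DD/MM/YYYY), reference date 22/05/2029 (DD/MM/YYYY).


Birth: 1976-03-26
Reference: 2029-05-22
Year difference: 2029 - 1976 = 53
Has birthday (03-26) occurred by 05-22? Yes
Age in full years: 53

53


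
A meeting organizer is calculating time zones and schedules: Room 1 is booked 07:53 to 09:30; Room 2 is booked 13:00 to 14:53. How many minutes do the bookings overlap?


Interval A: [473, 570] minutes from midnight
Interval B: [780, 893] minutes from midnight
Overlap start = max(473, 780) = 780
Overlap end = min(570, 893) = 570
End <= start, so the intervals do not overlap: 0 minutes

0


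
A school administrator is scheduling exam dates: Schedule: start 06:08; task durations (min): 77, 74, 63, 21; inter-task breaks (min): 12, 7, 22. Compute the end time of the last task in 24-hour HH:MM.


Start: 06:08 = 368 min from midnight
  after task 1 (77 min): 07:25
  after break (12 min): 07:37
  after task 2 (74 min): 08:51
  after break (7 min): 08:58
  after task 3 (63 min): 10:01
  after break (22 min): 10:23
  after task 4 (21 min): 10:44
Total elapsed: 276 minutes
End time: 10:44

10:44


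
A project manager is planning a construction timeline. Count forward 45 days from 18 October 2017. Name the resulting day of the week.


Start: 2017-10-18 (Wednesday)
Step 1 - find target date: add 45 days
  2017-10-18 + 45 days = 2017-12-02
Step 2 - day of week:
  45 mod 7 = 3
  Wednesday + 3 days -> Saturday
Result: Saturday (2017-12-02)

Saturday


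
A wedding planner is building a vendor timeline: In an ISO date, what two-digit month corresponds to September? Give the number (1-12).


Calendar month order:
8. August
9. September <--
10. October
September is month number 9

9


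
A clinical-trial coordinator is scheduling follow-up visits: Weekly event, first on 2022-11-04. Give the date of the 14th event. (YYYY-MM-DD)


First occurrence: 2022-11-04 (occurrence 1)
Each occurrence is 7 days after the previous.
Occurrence 14 is 13 weeks after the first.
13 weeks = 91 days
2022-11-04 + 91 days = 2023-02-03

2023-02-03


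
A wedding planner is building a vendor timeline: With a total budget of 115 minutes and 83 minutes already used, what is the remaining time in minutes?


Total budget: 115 minutes
Time used: 83 minutes
Remaining: 115 - 83 = 32 minutes
Percent used: 72.2%
Percent remaining: 27.8%

32


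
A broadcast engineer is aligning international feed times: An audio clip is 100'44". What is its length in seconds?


Minutes: 100
Seconds: 44
Convert minutes to seconds: 100 x 60 = 6000
Add remaining seconds: 6000 + 44 = 6044

6044


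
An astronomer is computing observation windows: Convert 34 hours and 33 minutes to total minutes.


Hours: 34
Minutes: 33
Convert hours to minutes: 34 x 60 = 2040
Add remaining minutes: 2040 + 33 = 2073

2073


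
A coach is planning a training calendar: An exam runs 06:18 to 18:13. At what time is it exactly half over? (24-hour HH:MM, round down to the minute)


Start time: 06:18 = 378 minutes from midnight
End time: 18:13 = 1093 minutes from midnight
Sum: 378 + 1093 = 1471
Midpoint: 1471 / 2 = 735 minutes
Convert: 735 / 60 = 12 hours, 15 minutes
Result: 12:15

12:15


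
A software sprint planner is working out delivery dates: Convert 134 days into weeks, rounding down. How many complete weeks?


Total days: 134
Days per week: 7
Division: 134 / 7 = 19 remainder 1
Complete weeks: 19
Remaining days: 1

19


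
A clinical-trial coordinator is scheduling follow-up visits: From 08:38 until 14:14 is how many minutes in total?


Start time: 08:38 = 518 minutes from midnight
End time: 14:14 = 854 minutes from midnight
Difference: 854 - 518 = 336 minutes
That is 5 hours and 36 minutes

336


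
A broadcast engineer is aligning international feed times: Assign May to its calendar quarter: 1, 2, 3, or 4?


Month: May (month 5)
Q1: January-March (months 1-3)
Q2: April-June (months 4-6)
Q3: July-September (months 7-9)
Q4: October-December (months 10-12)
Month 5 falls in Q2

2


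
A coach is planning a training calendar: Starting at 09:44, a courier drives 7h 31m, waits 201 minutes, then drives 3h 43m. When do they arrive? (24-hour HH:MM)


Depart: 09:44
Leg 1: +451 min -> 17:15
Layover: +201 min -> 20:36
Leg 2: +223 min -> 00:19
Total travel: 875 minutes = 14h 35m
Arrival: 00:19

00:19


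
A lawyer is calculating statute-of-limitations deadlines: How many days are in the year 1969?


Year: 1969
Check leap year rules:
Divisible by 4? No
1969 is not a leap year
Days: 365

365


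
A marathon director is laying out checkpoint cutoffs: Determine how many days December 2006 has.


Month: December
Year: 2006
December is a 31-day month
Total: 31 days

31


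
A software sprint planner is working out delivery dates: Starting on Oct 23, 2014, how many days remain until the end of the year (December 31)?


Start: October 23, 2014
End: December 31, 2014
Days left in October: 8
November: 30
December: 31
Sum of remaining months: 61
Total: 8 + 61 = 69

69


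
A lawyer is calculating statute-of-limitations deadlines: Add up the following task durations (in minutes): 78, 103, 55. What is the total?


Durations: 78, 103, 55
Running sum: 78
+ 103 = 181
+ 55 = 236
Total duration: 236 minutes
That is 3 hours and 56 minutes

236


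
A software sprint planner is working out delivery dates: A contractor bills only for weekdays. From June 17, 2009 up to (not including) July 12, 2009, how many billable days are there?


Start: 2009-06-17 (Wednesday)
End (exclusive): 2009-07-12 (Sunday)
Total calendar days: 25
Full weeks: 25 // 7 = 3 -> 15 weekdays
Remaining 4 days starting on Wednesday:
  Wed(w), Thu(w), Fri(w), Sat(-) -> 3 weekdays
Total business days: 15 + 3 = 18

18


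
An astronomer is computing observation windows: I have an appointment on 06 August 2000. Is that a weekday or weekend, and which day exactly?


Date: 2000-08-06
January 1, 2000 is a Saturday
Day of year: 219
Offset from Jan 1: 218 days
218 mod 7 = 1
Result: Sunday

Sunday


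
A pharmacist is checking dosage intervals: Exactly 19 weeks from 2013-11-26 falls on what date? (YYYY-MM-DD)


Start: 2013-11-26
Weeks to add: 19
Convert to days: 19 x 7 = 133 days
Add 133 days to 2013-11-26
Result: 2014-04-08

2014-04-08


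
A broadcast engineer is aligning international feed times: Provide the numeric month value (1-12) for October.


Calendar month order:
9. September
10. October <--
11. November
October is month number 10

10


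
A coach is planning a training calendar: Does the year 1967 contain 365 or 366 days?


Year: 1967
Check leap year rules:
Divisible by 4? No
1967 is not a leap year
Days: 365

365


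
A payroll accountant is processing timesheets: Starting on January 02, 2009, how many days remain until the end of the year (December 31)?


Start: January 02, 2009
End: December 31, 2009
Days left in January: 29
February: 28
March: 31
April: 30
May: 31
... plus remaining months
Sum of remaining months: 334
Total: 29 + 334 = 363

363


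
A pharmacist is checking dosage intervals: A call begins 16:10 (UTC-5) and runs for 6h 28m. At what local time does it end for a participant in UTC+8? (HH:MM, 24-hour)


Start: 16:10 in UTC-5
Step 1 - add duration:
  minutes: 10 + 28 = 38
  hours: 16 + 6 + 0 = 22
  end in UTC-5: 22:38
Step 2 - convert UTC-5 -> UTC+8:
  offset difference: 8 - (-5) = 13 hours
  22 + (13) = 35 -> mod 24 = 11
Result: 11:38 in UTC+8

11:38


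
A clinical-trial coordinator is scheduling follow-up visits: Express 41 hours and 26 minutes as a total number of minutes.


Hours: 41
Extra minutes: 26
Minutes per hour: 60
Hours to minutes: 41 x 60 = 2460
Total: 2460 + 26 = 2486

2486


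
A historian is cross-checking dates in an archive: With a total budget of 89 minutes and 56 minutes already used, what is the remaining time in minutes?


Total budget: 89 minutes
Time used: 56 minutes
Remaining: 89 - 56 = 33 minutes
Percent used: 62.9%
Percent remaining: 37.1%

33


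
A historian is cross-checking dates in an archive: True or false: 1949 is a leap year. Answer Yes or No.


Year: 1949
Divisible by 4? 1949 / 4 = 487.25 -> No
Not divisible by 4, so NOT a leap year

No


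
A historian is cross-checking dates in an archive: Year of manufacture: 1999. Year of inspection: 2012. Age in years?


Birth year: 1999
Current year: 2012
Age = current year - birth year
Age = 2012 - 1999 = 13

13


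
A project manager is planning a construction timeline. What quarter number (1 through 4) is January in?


Month: January (month 1)
Q1: January-March (months 1-3)
Q2: April-June (months 4-6)
Q3: July-September (months 7-9)
Q4: October-December (months 10-12)
Month 1 falls in Q1

1


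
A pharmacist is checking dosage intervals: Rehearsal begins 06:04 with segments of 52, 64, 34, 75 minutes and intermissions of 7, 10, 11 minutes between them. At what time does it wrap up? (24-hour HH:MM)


Start: 06:04 = 364 min from midnight
  after task 1 (52 min): 06:56
  after break (7 min): 07:03
  after task 2 (64 min): 08:07
  after break (10 min): 08:17
  after task 3 (34 min): 08:51
  after break (11 min): 09:02
  after task 4 (75 min): 10:17
Total elapsed: 253 minutes
End time: 10:17

10:17


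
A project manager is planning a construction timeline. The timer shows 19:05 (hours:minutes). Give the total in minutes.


Hours: 19
Minutes: 5
Convert hours to minutes: 19 x 60 = 1140
Add remaining minutes: 1140 + 5 = 1145

1145


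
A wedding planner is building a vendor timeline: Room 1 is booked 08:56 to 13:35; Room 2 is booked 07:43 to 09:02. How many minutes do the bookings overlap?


Interval A: [536, 815] minutes from midnight
Interval B: [463, 542] minutes from midnight
Overlap start = max(536, 463) = 536
Overlap end = min(815, 542) = 542
Overlap = 542 - 536 = 6 minutes

6


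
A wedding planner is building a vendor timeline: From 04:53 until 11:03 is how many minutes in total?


Start time: 04:53 = 293 minutes from midnight
End time: 11:03 = 663 minutes from midnight
Difference: 663 - 293 = 370 minutes
That is 6 hours and 10 minutes

370


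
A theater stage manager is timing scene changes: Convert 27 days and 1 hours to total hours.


Days: 27
Extra hours: 1
Hours per day: 24
Days to hours: 27 x 24 = 648
Total: 648 + 1 = 649

649


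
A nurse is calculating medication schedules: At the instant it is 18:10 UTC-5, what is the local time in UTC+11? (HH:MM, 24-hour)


Local time: 18:10 at UTC-5 (offset -5h)
Target zone: UTC+11 (offset 11h)
Difference: 11 - (-5) = 16 hours
Calculation: 18 + (16) = 34
Wraparound: (34) mod 24 = 10
Result: 10:10

10:10


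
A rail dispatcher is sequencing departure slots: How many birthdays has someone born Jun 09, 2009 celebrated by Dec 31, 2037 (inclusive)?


Birth: 2009-06-09
Reference: 2037-12-31
Year difference: 2037 - 2009 = 28
Has birthday (06-09) occurred by 12-31? Yes
Age in full years: 28

28


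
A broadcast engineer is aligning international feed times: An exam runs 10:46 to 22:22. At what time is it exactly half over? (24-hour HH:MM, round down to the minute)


Start time: 10:46 = 646 minutes from midnight
End time: 22:22 = 1342 minutes from midnight
Sum: 646 + 1342 = 1988
Midpoint: 1988 / 2 = 994 minutes
Convert: 994 / 60 = 16 hours, 34 minutes
Result: 16:34

16:34


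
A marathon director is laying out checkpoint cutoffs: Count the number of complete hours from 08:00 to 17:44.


Start: 08:00
End: 17:44
Hour difference: 17 - 8 = 9 hours
Minute difference: 44 - 0 = 44 minutes
Total minutes: 584
Complete hours: 584 / 60 = 9 (remainder 44)

9


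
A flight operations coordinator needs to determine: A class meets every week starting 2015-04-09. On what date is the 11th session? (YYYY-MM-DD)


First occurrence: 2015-04-09 (occurrence 1)
Each occurrence is 7 days after the previous.
Occurrence 11 is 10 weeks after the first.
10 weeks = 70 days
2015-04-09 + 70 days = 2015-06-18

2015-06-18


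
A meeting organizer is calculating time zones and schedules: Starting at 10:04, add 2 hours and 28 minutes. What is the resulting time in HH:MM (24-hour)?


Start time: 10:04
Adding: 2 hours 28 minutes
Minutes: 4 + 28 = 32
Hours: 10 + 2 + 0 = 12
Result: 12:32

12:32


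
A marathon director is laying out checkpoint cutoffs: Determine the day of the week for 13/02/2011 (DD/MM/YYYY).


Date: 2011-02-13
January 1, 2011 is a Saturday
Day of year: 44
Offset from Jan 1: 43 days
43 mod 7 = 1
Result: Sunday

Sunday


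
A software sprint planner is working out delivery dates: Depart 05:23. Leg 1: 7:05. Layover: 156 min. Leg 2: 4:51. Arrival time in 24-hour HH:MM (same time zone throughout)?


Depart: 05:23
Leg 1: +425 min -> 12:28
Layover: +156 min -> 15:04
Leg 2: +291 min -> 19:55
Total travel: 872 minutes = 14h 32m
Arrival: 19:55

19:55


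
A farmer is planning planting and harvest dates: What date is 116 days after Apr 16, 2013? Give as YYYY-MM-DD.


Start: 2013-04-16
Adding 116 days
Days remaining in April: 14
After April: 102 days still to add
May 2013: 31 days, 71 remaining
June 2013: 30 days, 41 remaining
July 2013: 31 days, 10 remaining
August 2013 has 31 days, need 10
Result: 2013-08-10

2013-08-10


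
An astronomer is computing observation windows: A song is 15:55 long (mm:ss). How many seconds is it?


Minutes: 15
Extra seconds: 55
Seconds per minute: 60
Minutes to seconds: 15 x 60 = 900
Total: 900 + 55 = 955

955


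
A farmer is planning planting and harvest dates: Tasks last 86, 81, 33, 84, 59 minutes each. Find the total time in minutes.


Durations: 86, 81, 33, 84, 59
Running sum: 86
+ 81 = 167
+ 33 = 200
+ 84 = 284
+ 59 = 343
Total duration: 343 minutes
That is 5 hours and 43 minutes

343


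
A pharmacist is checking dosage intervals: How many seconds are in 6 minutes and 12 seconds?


Minutes: 6
Seconds: 12
Convert minutes to seconds: 6 x 60 = 360
Add remaining seconds: 360 + 12 = 372

372


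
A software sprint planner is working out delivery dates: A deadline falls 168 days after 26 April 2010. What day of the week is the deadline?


Start: 2010-04-26 (Monday)
Step 1 - find target date: add 168 days
  2010-04-26 + 168 days = 2010-10-11
Step 2 - day of week:
  168 mod 7 = 0
  Monday + 0 days -> Monday
Result: Monday (2010-10-11)

Monday


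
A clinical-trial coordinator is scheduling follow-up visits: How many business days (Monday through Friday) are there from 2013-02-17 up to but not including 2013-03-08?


Start: 2013-02-17 (Sunday)
End (exclusive): 2013-03-08 (Friday)
Total calendar days: 19
Full weeks: 19 // 7 = 2 -> 10 weekdays
Remaining 5 days starting on Sunday:
  Sun(-), Mon(w), Tue(w), Wed(w), Thu(w) -> 4 weekdays
Total business days: 10 + 4 = 14

14


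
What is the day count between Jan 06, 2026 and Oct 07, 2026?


Start date: 2026-01-06
End date: 2026-10-07
Jan 2026: +26 days
Feb 2026: +28 days
Mar 2026: +31 days
... (7 more months)
Total: 274 days

274


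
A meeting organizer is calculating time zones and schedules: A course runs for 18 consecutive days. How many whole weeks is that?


Total days: 18
Days per week: 7
Division: 18 / 7 = 2 remainder 4
Complete weeks: 2
Remaining days: 4

2


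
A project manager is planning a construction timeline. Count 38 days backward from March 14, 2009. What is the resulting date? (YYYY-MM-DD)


Start: 2009-03-14
Subtracting 38 days
Days already passed in March: 14
After going back through March: 24 more days to subtract
February 2009 has 28 days, need 24
Result: 2009-02-04

2009-02-04


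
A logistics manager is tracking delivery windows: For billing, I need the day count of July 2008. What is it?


Month: July
Year: 2008
July is a 31-day month
Total: 31 days

31


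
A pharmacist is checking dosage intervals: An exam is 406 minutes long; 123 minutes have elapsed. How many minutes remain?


Total budget: 406 minutes
Time used: 123 minutes
Remaining: 406 - 123 = 283 minutes
Percent used: 30.3%
Percent remaining: 69.7%

283


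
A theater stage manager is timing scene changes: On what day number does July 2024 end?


Month: July
Year: 2024
July is a 31-day month
Total: 31 days

31


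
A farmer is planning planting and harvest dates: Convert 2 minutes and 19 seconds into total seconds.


Minutes: 2
Seconds: 19
Convert minutes to seconds: 2 x 60 = 120
Add remaining seconds: 120 + 19 = 139

139


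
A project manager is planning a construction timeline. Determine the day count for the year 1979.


Year: 1979
Check leap year rules:
Divisible by 4? No
1979 is not a leap year
Days: 365

365


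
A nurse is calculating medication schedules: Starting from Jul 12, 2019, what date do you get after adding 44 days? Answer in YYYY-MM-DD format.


Start: 2019-07-12
Adding 44 days
Days remaining in July: 19
After July: 25 days still to add
August 2019 has 31 days, need 25
Result: 2019-08-25

2019-08-25


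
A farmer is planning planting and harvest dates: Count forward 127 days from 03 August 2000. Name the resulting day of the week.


Start: 2000-08-03 (Thursday)
Step 1 - find target date: add 127 days
  2000-08-03 + 127 days = 2000-12-08
Step 2 - day of week:
  127 mod 7 = 1
  Thursday + 1 days -> Friday
Result: Friday (2000-12-08)

Friday


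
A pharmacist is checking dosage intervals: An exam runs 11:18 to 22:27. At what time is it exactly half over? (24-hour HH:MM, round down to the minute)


Start time: 11:18 = 678 minutes from midnight
End time: 22:27 = 1347 minutes from midnight
Sum: 678 + 1347 = 2025
Midpoint: 2025 / 2 = 1012 minutes
Convert: 1012 / 60 = 16 hours, 52 minutes
Result: 16:52

16:52


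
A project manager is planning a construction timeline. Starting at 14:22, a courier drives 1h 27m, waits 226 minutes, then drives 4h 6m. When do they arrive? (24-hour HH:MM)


Depart: 14:22
Leg 1: +87 min -> 15:49
Layover: +226 min -> 19:35
Leg 2: +246 min -> 23:41
Total travel: 559 minutes = 9h 19m
Arrival: 23:41

23:41


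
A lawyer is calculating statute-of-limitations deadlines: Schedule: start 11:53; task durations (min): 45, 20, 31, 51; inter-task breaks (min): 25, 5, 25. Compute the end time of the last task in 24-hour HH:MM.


Start: 11:53 = 713 min from midnight
  after task 1 (45 min): 12:38
  after break (25 min): 13:03
  after task 2 (20 min): 13:23
  after break (5 min): 13:28
  after task 3 (31 min): 13:59
  after break (25 min): 14:24
  after task 4 (51 min): 15:15
Total elapsed: 202 minutes
End time: 15:15

15:15


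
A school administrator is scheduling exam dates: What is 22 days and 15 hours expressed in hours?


Days: 22
Extra hours: 15
Hours per day: 24
Days to hours: 22 x 24 = 528
Total: 528 + 15 = 543

543


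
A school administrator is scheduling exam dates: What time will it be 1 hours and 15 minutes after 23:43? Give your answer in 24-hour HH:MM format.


Start time: 23:43
Adding: 1 hours 15 minutes
Minutes: 43 + 15 = 58
Hours: 23 + 1 + 0 = 24
Hour wraparound: 24 mod 24 = 0
Result: 00:58

00:58


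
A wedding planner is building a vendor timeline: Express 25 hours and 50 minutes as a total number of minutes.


Hours: 25
Extra minutes: 50
Minutes per hour: 60
Hours to minutes: 25 x 60 = 1500
Total: 1500 + 50 = 1550

1550


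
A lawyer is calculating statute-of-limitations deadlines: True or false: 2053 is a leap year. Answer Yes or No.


Year: 2053
Divisible by 4? 2053 / 4 = 513.25 -> No
Not divisible by 4, so NOT a leap year

No


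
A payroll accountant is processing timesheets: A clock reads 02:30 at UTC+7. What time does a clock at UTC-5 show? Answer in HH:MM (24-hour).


Local time: 02:30 at UTC+7 (offset 7h)
Target zone: UTC-5 (offset -5h)
Difference: -5 - (7) = -12 hours
Calculation: 2 + (-12) = -10
Wraparound: (-10) mod 24 = 14
Result: 14:30

14:30


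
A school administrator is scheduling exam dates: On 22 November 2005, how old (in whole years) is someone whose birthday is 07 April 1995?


Birth: 1995-04-07
Reference: 2005-11-22
Year difference: 2005 - 1995 = 10
Has birthday (04-07) occurred by 11-22? Yes
Age in full years: 10

10


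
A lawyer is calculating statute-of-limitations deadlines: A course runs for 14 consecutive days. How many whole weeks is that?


Total days: 14
Days per week: 7
Division: 14 / 7 = 2 remainder 0
Complete weeks: 2
Remaining days: 0

2


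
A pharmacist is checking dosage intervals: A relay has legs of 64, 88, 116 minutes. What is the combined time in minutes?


Durations: 64, 88, 116
Running sum: 64
+ 88 = 152
+ 116 = 268
Total duration: 268 minutes
That is 4 hours and 28 minutes

268
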